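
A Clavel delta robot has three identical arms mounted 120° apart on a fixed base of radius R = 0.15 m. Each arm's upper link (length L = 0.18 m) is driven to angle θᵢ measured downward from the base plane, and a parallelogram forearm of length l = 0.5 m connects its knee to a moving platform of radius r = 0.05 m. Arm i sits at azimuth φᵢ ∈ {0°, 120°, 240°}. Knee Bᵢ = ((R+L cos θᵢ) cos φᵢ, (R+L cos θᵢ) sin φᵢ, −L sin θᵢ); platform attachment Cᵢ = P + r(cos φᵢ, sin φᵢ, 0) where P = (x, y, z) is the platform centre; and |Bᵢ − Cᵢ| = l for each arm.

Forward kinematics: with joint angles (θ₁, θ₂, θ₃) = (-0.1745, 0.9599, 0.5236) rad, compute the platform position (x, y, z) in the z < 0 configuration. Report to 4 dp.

(0.1906, -0.0913, -0.4527)

φ1=0.0°: virtual centre (0.2773, 0.0000, 0.0313), radius l
S2 = (0.2032·cos120.0°, 0.2032·sin120.0°, -0.1474) = (-0.1016, 0.1760, -0.1474)
φ3=240.0°: virtual centre (-0.1279, -0.2216, -0.0900), radius l
subtract pairs → two planes through P
linear system: -0.7578x+0.3520y = -0.0148−-0.3574z; -0.8104x+-0.4432y = -0.0043−-0.2425z
Cramer: x(z) = 0.0130-0.3924z;  y(z) = -0.0141+0.1704z
sphere 1 gives Az²+Bz+C=0 with A=1.1831, B=0.1401, C=-0.1790;  B²−4AC=0.8666;  roots -0.4527, 0.3342;  negative root z = -0.4527
x = 0.1906, y = -0.0913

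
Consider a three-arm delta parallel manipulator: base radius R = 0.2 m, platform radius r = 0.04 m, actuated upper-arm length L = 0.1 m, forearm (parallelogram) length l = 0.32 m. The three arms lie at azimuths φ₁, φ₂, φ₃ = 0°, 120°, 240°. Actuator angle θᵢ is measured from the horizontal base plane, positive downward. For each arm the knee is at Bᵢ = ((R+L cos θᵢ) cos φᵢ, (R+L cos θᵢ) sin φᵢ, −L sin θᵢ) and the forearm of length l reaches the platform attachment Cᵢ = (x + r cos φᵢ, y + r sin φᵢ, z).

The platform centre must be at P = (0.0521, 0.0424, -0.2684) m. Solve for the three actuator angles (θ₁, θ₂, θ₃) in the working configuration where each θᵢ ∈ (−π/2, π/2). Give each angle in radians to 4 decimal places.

rotate P by −φ1: (0.0521, 0.0424, -0.2684)
  A cos θ + B sin θ = C:  0.1079·cos θ + -0.2684·sin θ = 0.0346
  γ=atan2(-0.2684,0.1079)=-1.1886;  ψ=arccos(0.1196)=1.4509;  θ1=γ+ψ≈0.2623
arm 2 (φ=120.0°): x'=0.0107, y'=-0.0663
  A cos θ + B sin θ = C:  0.1493·cos θ + -0.2684·sin θ = -0.0317
  √(A²+B²)=0.3071;  θ2 = -1.0631+1.6741 ≈ 0.6111
arm 3 (φ=240.0°): x'=-0.0628, y'=0.0239
  A cos θ + B sin θ = C:  0.2228·cos θ + -0.2684·sin θ = -0.1492
  √(A²+B²)=0.3488;  θ3 = -0.8780+2.0127 ≈ 1.1347

θ₁ = 0.2623, θ₂ = 0.6111, θ₃ = 1.1347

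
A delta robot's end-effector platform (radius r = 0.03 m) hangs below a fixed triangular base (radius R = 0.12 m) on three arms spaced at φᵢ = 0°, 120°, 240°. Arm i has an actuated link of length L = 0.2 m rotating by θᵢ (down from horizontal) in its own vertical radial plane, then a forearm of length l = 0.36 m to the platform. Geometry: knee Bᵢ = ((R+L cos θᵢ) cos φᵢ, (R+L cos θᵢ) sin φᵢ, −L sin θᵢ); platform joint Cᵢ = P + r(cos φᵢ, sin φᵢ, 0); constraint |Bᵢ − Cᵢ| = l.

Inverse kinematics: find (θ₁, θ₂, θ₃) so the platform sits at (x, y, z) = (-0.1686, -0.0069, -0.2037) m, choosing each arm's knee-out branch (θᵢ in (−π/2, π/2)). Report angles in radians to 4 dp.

rotate P by −φ1: (-0.1686, -0.0069, -0.2037)
  A cos θ + B sin θ = C:  0.2586·cos θ + -0.2037·sin θ = -0.0470
  √(A²+B²)=0.3292;  θ1 = -0.6672+1.7142 ≈ 1.0470
arm 2 (φ=120.0°): x'=0.0783, y'=0.1495
  A cos θ + B sin θ = C:  0.0117·cos θ + -0.2037·sin θ = 0.0641
  γ=atan2(-0.2037,0.0117)=-1.5135;  ψ=arccos(0.3141)=1.2513;  θ2=γ+ψ≈-0.2622
arm 3 (φ=240.0°): x'=0.0903, y'=-0.1426
  A cos θ + B sin θ = C:  -0.0003·cos θ + -0.2037·sin θ = 0.0695
  γ=atan2(-0.2037,-0.0003)=-1.5721;  ψ=arccos(0.3410)=1.2228;  θ3=γ+ψ≈-0.3493

θ₁ = 1.0470, θ₂ = -0.2622, θ₃ = -0.3493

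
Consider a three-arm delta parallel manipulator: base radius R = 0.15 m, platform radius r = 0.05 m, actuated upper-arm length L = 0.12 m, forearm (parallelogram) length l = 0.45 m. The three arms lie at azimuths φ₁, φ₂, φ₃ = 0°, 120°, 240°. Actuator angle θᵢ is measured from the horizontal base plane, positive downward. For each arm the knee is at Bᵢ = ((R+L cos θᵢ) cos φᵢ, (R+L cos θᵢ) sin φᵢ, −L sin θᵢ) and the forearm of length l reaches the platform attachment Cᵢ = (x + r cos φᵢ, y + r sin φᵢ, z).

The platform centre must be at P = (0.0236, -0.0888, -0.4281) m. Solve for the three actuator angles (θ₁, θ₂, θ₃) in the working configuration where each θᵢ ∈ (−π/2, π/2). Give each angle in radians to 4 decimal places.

rotate P by −φ1: (0.0236, -0.0888, -0.4281)
  A cos θ + B sin θ = C:  0.0764·cos θ + -0.4281·sin θ = -0.0371
  √(A²+B²)=0.4349;  θ1 = -1.3942+1.6561 ≈ 0.2619
rotate P by −φ2: (-0.0887, 0.0240, -0.4281)
  A=0.1887, B=-0.4281, C=(l²−L²−A²−y'²−z²)/(2L)=-0.1306
  γ=atan2(-0.4281,0.1887)=-1.1556;  ψ=arccos(-0.2792)=1.8538;  θ2=γ+ψ≈0.6982
φ3=240.0° → target in arm frame (0.0651, 0.0648)
  A cos θ + B sin θ = C:  0.0349·cos θ + -0.4281·sin θ = -0.0025
  θ3 = atan2(B,A) + arccos(C/0.4295) = 0.0871

θ₁ = 0.2619, θ₂ = 0.6982, θ₃ = 0.0871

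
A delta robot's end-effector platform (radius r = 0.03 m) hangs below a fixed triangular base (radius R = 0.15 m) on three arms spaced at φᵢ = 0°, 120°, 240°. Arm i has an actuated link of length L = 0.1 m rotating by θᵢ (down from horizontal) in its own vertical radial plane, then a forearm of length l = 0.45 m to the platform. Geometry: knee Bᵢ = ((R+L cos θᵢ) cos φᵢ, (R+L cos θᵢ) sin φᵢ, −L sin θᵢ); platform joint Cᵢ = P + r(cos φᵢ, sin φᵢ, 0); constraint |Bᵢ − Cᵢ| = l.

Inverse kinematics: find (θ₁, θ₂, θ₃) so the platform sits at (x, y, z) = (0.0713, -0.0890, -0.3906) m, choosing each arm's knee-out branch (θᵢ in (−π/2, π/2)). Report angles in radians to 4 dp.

φ1=0.0° → target in arm frame (0.0713, -0.0890)
  A=0.0487, B=-0.3906, C=(l²−L²−A²−y'²−z²)/(2L)=0.1482
  θ1 = atan2(B,A) + arccos(C/0.3936) = -0.2620
arm 2 (φ=120.0°): x'=-0.1127, y'=-0.0172
  A=0.2327, B=-0.3906, C=(l²−L²−A²−y'²−z²)/(2L)=-0.0726
  √(A²+B²)=0.4547;  θ2 = -1.0335+1.7312 ≈ 0.6978
φ3=240.0° → target in arm frame (0.0414, 0.1062)
  A cos θ + B sin θ = C:  0.0786·cos θ + -0.3906·sin θ = 0.1123
  √(A²+B²)=0.3984;  θ3 = -1.3723+1.2849 ≈ -0.0873

θ₁ = -0.2620, θ₂ = 0.6978, θ₃ = -0.0873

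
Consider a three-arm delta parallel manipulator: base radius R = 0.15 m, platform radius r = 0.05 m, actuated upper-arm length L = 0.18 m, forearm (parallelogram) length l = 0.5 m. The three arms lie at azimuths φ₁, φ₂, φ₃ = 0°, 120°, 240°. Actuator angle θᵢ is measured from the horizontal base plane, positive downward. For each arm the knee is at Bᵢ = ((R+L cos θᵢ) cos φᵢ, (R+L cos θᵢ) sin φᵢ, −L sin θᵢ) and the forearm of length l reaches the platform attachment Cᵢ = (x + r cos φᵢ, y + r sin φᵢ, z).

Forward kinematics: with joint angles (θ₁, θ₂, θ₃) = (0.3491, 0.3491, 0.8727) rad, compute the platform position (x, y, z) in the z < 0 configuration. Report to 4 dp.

S1 = (0.2691·cos0.0°, 0.2691·sin0.0°, -0.0616) = (0.2691, 0.0000, -0.0616)
arm 2 at φ=120.0°: (R−r)+L cos θ2 = 0.2691;  S2 = (-0.1346, 0.2331, -0.0616)
arm 3 at φ=240.0°: (R−r)+L cos θ3 = 0.2157;  S3 = (-0.1078, -0.1868, -0.1379)
eliminate P² terms by subtracting sphere 1 from 2 and 3
[-0.8074 0.4662 0.0000]·P = 0.0000;  [-0.7540 -0.3736 -0.1526]·P = -0.0107
det = 0.6531;  x = 0.0076+-0.1089z,  y = 0.0132+-0.1887z
into |P−S₁|² = l²: 1.0475z² + 0.1751z + -0.1776 = 0;  Δ = 0.7750;  z = -0.5038 or 0.3366 → z<0 root = -0.5038
x = 0.0625, y = 0.1083

(0.0625, 0.1083, -0.5038)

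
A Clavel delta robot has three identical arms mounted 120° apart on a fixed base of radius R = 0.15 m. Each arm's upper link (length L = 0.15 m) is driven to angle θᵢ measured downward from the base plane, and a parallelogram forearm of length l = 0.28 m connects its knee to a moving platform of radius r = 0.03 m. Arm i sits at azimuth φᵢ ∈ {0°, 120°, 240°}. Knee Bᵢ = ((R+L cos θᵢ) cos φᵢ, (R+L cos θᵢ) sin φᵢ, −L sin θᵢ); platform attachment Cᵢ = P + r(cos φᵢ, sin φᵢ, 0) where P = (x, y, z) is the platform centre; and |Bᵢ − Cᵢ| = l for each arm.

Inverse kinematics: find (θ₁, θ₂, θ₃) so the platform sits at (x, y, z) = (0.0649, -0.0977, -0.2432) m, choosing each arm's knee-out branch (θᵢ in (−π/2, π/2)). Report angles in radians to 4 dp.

θ₁ = 0.4360, θ₂ = 1.3962, θ₃ = 0.5240

arm 1 (φ=0.0°): x'=0.0649, y'=-0.0977
  e−x'=0.0551;  (l²−L²−(e−x')²−y'²−z²)/2L = -0.0528
  θ1 = atan2(B,A) + arccos(C/0.2494) = 0.4360
rotate P by −φ2: (-0.1171, -0.0074, -0.2432)
  e−x'=0.2371;  (l²−L²−(e−x')²−y'²−z²)/2L = -0.1983
  √(A²+B²)=0.3396;  θ2 = -0.7982+2.1944 ≈ 1.3962
arm 3 (φ=240.0°): x'=0.0522, y'=0.1051
  A=0.0678, B=-0.2432, C=(l²−L²−A²−y'²−z²)/(2L)=-0.0629
  θ3 = atan2(B,A) + arccos(C/0.2525) = 0.5240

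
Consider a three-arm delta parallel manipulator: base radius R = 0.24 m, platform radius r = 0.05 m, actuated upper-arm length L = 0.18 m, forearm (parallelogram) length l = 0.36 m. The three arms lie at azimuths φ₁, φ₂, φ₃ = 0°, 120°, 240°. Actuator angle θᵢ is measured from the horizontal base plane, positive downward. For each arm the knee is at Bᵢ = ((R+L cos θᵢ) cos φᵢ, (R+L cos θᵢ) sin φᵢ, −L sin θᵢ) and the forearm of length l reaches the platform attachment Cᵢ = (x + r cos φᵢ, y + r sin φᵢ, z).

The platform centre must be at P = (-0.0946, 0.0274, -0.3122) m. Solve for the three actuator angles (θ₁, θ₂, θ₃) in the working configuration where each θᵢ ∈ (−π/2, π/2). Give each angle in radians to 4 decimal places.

φ1=0.0° → target in arm frame (-0.0946, 0.0274)
  A cos θ + B sin θ = C:  0.2846·cos θ + -0.3122·sin θ = -0.2278
  γ=atan2(-0.3122,0.2846)=-0.8316;  ψ=arccos(-0.5393)=2.1404;  θ1=γ+ψ≈1.3088
rotate P by −φ2: (0.0710, 0.0682, -0.3122)
  A cos θ + B sin θ = C:  0.1190·cos θ + -0.3122·sin θ = -0.0530
  √(A²+B²)=0.3341;  θ2 = -1.2067+1.7301 ≈ 0.5234
rotate P by −φ3: (0.0236, -0.0956, -0.3122)
  A=0.1664, B=-0.3122, C=(l²−L²−A²−y'²−z²)/(2L)=-0.1031
  √(A²+B²)=0.3538;  θ3 = -1.0810+1.8665 ≈ 0.7854

θ₁ = 1.3088, θ₂ = 0.5234, θ₃ = 0.7854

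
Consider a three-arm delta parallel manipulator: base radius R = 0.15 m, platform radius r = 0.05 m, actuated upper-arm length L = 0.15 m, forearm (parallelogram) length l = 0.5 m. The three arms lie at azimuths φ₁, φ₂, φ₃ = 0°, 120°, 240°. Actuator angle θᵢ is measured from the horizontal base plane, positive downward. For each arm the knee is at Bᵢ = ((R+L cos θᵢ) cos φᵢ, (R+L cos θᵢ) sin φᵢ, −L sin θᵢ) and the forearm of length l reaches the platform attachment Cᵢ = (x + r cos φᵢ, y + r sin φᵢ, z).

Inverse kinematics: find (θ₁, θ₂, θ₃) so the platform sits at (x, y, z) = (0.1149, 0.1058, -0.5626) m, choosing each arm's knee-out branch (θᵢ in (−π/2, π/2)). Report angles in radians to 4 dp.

θ₁ = 0.6106, θ₂ = 0.8725, θ₃ = 1.3962

rotate P by −φ1: (0.1149, 0.1058, -0.5626)
  e−x'=-0.0149;  (l²−L²−(e−x')²−y'²−z²)/2L = -0.3348
  √(A²+B²)=0.5628;  θ1 = -1.5973+2.2079 ≈ 0.6106
φ2=120.0° → target in arm frame (0.0342, -0.1524)
  A=0.0658, B=-0.5626, C=(l²−L²−A²−y'²−z²)/(2L)=-0.3886
  γ=atan2(-0.5626,0.0658)=-1.4543;  ψ=arccos(-0.6860)=2.3268;  θ2=γ+ψ≈0.8725
φ3=240.0° → target in arm frame (-0.1491, 0.0466)
  e−x'=0.2491;  (l²−L²−(e−x')²−y'²−z²)/2L = -0.5108
  θ3 = atan2(B,A) + arccos(C/0.6153) = 1.3962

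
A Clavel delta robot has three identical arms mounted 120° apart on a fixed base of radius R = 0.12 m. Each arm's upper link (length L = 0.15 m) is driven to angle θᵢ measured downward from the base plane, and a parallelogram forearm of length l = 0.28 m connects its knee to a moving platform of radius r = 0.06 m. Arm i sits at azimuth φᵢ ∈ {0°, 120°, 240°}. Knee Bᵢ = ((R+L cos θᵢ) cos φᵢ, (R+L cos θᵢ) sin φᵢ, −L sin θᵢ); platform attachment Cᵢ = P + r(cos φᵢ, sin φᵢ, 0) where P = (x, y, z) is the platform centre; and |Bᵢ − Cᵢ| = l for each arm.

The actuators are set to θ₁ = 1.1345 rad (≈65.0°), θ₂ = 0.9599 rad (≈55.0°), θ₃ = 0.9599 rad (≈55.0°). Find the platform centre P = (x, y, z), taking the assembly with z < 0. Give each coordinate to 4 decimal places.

φ1=0.0°: virtual centre (0.1234, 0.0000, -0.1359), radius l
φ2=120.0°: virtual centre (-0.0730, 0.1265, -0.1229), radius l
arm 3 at φ=240.0°: e+L cos θ3 = 0.1460;  O3 = (-0.0730, -0.1265, -0.1229)
subtract pairs → two planes through P
linear system: -0.3928x+0.2529y = 0.0027−0.0262z; -0.3928x+-0.2529y = 0.0027−0.0262z
det = 0.1987;  x = -0.0069+0.0666z,  y = 0.0000+0.0000z
sphere 1 gives Az²+Bz+C=0 with A=1.0044, B=0.2545, C=-0.0429;  B²−4AC=0.2373;  roots -0.3692, 0.1158;  negative root z = -0.3692
x = -0.0315, y = 0.0000

(-0.0315, 0.0000, -0.3692)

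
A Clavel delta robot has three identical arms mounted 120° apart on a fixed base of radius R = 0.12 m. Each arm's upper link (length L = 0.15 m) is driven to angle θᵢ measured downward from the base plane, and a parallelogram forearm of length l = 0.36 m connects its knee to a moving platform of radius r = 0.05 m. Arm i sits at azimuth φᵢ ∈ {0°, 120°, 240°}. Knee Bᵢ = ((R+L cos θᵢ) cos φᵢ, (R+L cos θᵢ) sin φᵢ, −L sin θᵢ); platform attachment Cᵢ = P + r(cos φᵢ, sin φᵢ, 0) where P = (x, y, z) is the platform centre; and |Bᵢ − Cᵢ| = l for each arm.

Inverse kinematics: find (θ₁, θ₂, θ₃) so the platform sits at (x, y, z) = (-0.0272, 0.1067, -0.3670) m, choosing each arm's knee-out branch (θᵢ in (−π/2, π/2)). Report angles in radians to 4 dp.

θ₁ = 0.6980, θ₂ = 0.1747, θ₃ = 0.8727

φ1=0.0° → target in arm frame (-0.0272, 0.1067)
  A=0.0972, B=-0.3670, C=(l²−L²−A²−y'²−z²)/(2L)=-0.1614
  √(A²+B²)=0.3797;  θ1 = -1.3119+2.0099 ≈ 0.6980
arm 2 (φ=120.0°): x'=0.1060, y'=-0.0298
  A=-0.0360, B=-0.3670, C=(l²−L²−A²−y'²−z²)/(2L)=-0.0992
  γ=atan2(-0.3670,-0.0360)=-1.6686;  ψ=arccos(-0.2691)=1.8433;  θ2=γ+ψ≈0.1747
rotate P by −φ3: (-0.0788, -0.0769, -0.3670)
  A=0.1488, B=-0.3670, C=(l²−L²−A²−y'²−z²)/(2L)=-0.1855
  θ3 = atan2(B,A) + arccos(C/0.3960) = 0.8727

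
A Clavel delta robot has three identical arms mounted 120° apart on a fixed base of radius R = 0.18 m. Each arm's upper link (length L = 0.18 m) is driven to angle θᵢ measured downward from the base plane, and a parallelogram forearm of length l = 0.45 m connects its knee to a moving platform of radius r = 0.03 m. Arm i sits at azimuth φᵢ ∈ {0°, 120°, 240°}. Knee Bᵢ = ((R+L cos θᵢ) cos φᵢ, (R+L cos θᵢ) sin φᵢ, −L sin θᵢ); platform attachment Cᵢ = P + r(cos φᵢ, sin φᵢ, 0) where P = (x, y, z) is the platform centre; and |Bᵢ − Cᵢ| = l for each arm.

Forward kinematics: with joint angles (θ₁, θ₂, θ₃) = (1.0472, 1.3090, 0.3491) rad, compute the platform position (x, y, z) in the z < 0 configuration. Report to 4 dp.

centre 1 = (0.2400·cos0.0°, 0.2400·sin0.0°, -0.1559) = (0.2400, 0.0000, -0.1559)
arm 2 at φ=120.0°: e+L cos θ2 = 0.1966;  centre 2 = (-0.0983, 0.1702, -0.1739)
centre 3 = (0.3191·cos240.0°, 0.3191·sin240.0°, -0.0616) = (-0.1596, -0.2764, -0.0616)
|centre ₂|²−|centre ₁|² = -0.0130;  |centre ₃|²−|centre ₁|² = 0.0237
[-0.6766 0.3405 -0.0360]·P = -0.0130;  [-0.7991 -0.5528 0.1886]·P = 0.0237
det = 0.6461;  x = -0.0014+0.0686z,  y = -0.0410+0.2420z
into |P−centre ₁|² = l²: 1.0633z² + 0.2588z + -0.1183 = 0;  Δ = 0.5700;  z = -0.4767 or 0.2333 → z<0 root = -0.4767
x = -0.0341, y = -0.1563

(-0.0341, -0.1563, -0.4767)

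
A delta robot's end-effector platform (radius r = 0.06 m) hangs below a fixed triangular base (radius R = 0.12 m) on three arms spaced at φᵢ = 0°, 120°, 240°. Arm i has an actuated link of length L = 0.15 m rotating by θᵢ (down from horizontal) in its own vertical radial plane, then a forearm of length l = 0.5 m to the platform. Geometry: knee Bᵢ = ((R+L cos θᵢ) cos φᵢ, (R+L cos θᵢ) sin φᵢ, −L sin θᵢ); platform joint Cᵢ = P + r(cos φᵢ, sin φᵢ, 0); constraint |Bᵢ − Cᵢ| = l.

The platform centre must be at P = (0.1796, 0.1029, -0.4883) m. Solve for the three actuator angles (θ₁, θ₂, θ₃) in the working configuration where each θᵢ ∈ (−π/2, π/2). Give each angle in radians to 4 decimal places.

rotate P by −φ1: (0.1796, 0.1029, -0.4883)
  A=-0.1196, B=-0.4883, C=(l²−L²−A²−y'²−z²)/(2L)=-0.1194
  √(A²+B²)=0.5027;  θ1 = -1.8110+1.8107 ≈ -0.0003
φ2=120.0° → target in arm frame (-0.0007, -0.2070)
  e−x'=0.0607;  (l²−L²−(e−x')²−y'²−z²)/2L = -0.1915
  √(A²+B²)=0.4921;  θ2 = -1.4472+1.9706 ≈ 0.5235
φ3=240.0° → target in arm frame (-0.1789, 0.1041)
  A=0.2389, B=-0.4883, C=(l²−L²−A²−y'²−z²)/(2L)=-0.2628
  γ=atan2(-0.4883,0.2389)=-1.1158;  ψ=arccos(-0.4835)=2.0754;  θ3=γ+ψ≈0.9597

θ₁ = -0.0003, θ₂ = 0.5235, θ₃ = 0.9597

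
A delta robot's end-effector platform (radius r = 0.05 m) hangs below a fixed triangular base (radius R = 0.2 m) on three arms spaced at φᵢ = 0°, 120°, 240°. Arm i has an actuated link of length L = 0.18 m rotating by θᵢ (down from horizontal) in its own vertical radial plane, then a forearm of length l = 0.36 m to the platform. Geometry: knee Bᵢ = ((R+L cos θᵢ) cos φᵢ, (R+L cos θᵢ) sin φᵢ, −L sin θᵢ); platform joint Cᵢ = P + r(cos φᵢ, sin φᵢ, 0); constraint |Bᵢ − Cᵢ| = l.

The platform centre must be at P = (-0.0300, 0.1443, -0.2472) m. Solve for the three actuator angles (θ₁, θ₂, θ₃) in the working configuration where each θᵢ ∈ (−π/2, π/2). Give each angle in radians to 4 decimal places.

θ₁ = 0.7856, θ₂ = -0.3494, θ₃ = 1.1346

φ1=0.0° → target in arm frame (-0.0300, 0.1443)
  e−x'=0.1800;  (l²−L²−(e−x')²−y'²−z²)/2L = -0.0476
  γ=atan2(-0.2472,0.1800)=-0.9414;  ψ=arccos(-0.1556)=1.7270;  θ1=γ+ψ≈0.7856
arm 2 (φ=120.0°): x'=0.1400, y'=-0.0462
  A=0.0100, B=-0.2472, C=(l²−L²−A²−y'²−z²)/(2L)=0.0941
  θ2 = atan2(B,A) + arccos(C/0.2474) = -0.3494
arm 3 (φ=240.0°): x'=-0.1100, y'=-0.0981
  A cos θ + B sin θ = C:  0.2600·cos θ + -0.2472·sin θ = -0.1142
  θ3 = atan2(B,A) + arccos(C/0.3587) = 1.1346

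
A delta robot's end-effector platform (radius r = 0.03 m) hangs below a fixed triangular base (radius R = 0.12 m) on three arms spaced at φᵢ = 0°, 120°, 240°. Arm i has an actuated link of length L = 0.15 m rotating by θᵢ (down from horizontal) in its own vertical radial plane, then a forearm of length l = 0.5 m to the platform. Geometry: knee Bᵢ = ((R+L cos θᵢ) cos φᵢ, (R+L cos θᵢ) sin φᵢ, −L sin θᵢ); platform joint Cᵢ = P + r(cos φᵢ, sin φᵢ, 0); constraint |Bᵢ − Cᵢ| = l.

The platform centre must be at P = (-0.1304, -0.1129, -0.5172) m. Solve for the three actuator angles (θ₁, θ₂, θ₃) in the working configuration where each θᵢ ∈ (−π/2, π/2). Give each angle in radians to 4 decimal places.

θ₁ = 1.0472, θ₂ = 0.7854, θ₃ = 0.1746

φ1=0.0° → target in arm frame (-0.1304, -0.1129)
  e−x'=0.2204;  (l²−L²−(e−x')²−y'²−z²)/2L = -0.3377
  θ1 = atan2(B,A) + arccos(C/0.5622) = 1.0472
arm 2 (φ=120.0°): x'=-0.0326, y'=0.1694
  e−x'=0.1226;  (l²−L²−(e−x')²−y'²−z²)/2L = -0.2790
  θ2 = atan2(B,A) + arccos(C/0.5315) = 0.7854
arm 3 (φ=240.0°): x'=0.1630, y'=-0.0565
  A cos θ + B sin θ = C:  -0.0730·cos θ + -0.5172·sin θ = -0.1617
  θ3 = atan2(B,A) + arccos(C/0.5223) = 0.1746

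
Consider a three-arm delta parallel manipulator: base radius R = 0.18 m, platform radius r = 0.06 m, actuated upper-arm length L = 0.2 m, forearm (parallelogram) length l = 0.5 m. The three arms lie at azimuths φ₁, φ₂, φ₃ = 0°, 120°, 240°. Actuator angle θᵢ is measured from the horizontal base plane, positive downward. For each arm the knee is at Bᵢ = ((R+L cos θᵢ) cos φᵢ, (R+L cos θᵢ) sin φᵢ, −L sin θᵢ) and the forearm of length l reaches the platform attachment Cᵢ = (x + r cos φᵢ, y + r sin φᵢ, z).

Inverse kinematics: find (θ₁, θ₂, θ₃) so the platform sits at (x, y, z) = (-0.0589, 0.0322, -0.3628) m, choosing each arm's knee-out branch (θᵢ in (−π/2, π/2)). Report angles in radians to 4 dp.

rotate P by −φ1: (-0.0589, 0.0322, -0.3628)
  A cos θ + B sin θ = C:  0.1789·cos θ + -0.3628·sin θ = 0.1133
  √(A²+B²)=0.4045;  θ1 = -1.1127+1.2868 ≈ 0.1741
rotate P by −φ2: (0.0573, 0.0349, -0.3628)
  e−x'=0.0627;  (l²−L²−(e−x')²−y'²−z²)/2L = 0.1831
  γ=atan2(-0.3628,0.0627)=-1.3998;  ψ=arccos(0.4973)=1.0504;  θ2=γ+ψ≈-0.3494
φ3=240.0° → target in arm frame (0.0016, -0.0671)
  A=0.1184, B=-0.3628, C=(l²−L²−A²−y'²−z²)/(2L)=0.1496
  θ3 = atan2(B,A) + arccos(C/0.3816) = -0.0873

θ₁ = 0.1741, θ₂ = -0.3494, θ₃ = -0.0873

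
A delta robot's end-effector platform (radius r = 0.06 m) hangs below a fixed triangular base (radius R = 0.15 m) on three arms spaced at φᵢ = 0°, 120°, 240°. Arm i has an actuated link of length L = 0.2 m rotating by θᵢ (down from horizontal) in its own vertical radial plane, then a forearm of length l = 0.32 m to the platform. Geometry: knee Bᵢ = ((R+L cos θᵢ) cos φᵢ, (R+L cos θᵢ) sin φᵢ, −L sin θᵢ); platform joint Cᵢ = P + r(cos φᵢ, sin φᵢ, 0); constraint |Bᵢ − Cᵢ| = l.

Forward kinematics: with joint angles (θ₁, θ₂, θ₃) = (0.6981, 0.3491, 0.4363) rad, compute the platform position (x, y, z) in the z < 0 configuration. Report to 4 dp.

(-0.0442, 0.0101, -0.2690)

arm 1 at φ=0.0°: e+L cos θ1 = 0.2432;  O1 = (0.2432, 0.0000, -0.1286)
arm 2 at φ=120.0°: e+L cos θ2 = 0.2779;  O2 = (-0.1390, 0.2407, -0.0684)
φ3=240.0°: virtual centre (-0.1356, -0.2349, -0.0845), radius l
|O₂|²−|O₁|² = 0.0063;  |O₃|²−|O₁|² = 0.0050
plane₁₂: -0.7644x+0.4814y+0.1203z = 0.0063
det = 0.7239;  x = -0.0074+0.1366z,  y = 0.0012+-0.0329z
quadratic in z: (1.0198)z²+(0.1885)z+(-0.0231)=0, √Δ=0.3600 → z ∈ {-0.2690, 0.0841}; z = -0.2690 (taking z<0)
x = -0.0442, y = 0.0101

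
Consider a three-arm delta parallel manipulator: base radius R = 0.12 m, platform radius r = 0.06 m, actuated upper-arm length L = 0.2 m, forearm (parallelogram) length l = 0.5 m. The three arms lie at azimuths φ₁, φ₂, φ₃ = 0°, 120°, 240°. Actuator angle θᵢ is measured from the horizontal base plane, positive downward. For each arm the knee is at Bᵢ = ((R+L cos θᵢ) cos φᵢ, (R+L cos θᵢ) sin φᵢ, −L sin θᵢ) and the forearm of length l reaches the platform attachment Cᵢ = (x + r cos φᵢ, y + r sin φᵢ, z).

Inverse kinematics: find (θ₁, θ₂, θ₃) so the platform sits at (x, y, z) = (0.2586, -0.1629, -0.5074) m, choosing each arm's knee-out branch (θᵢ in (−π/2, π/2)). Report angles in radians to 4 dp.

φ1=0.0° → target in arm frame (0.2586, -0.1629)
  A=-0.1986, B=-0.5074, C=(l²−L²−A²−y'²−z²)/(2L)=-0.2836
  √(A²+B²)=0.5449;  θ1 = -1.9439+2.1182 ≈ 0.1743
φ2=120.0° → target in arm frame (-0.2704, -0.1425)
  A cos θ + B sin θ = C:  0.3304·cos θ + -0.5074·sin θ = -0.4423
  γ=atan2(-0.5074,0.3304)=-0.9936;  ψ=arccos(-0.7305)=2.3898;  θ2=γ+ψ≈1.3962
arm 3 (φ=240.0°): x'=0.0118, y'=0.3054
  A cos θ + B sin θ = C:  0.0482·cos θ + -0.5074·sin θ = -0.3576
  √(A²+B²)=0.5097;  θ3 = -1.4760+2.3485 ≈ 0.8725

θ₁ = 0.1743, θ₂ = 1.3962, θ₃ = 0.8725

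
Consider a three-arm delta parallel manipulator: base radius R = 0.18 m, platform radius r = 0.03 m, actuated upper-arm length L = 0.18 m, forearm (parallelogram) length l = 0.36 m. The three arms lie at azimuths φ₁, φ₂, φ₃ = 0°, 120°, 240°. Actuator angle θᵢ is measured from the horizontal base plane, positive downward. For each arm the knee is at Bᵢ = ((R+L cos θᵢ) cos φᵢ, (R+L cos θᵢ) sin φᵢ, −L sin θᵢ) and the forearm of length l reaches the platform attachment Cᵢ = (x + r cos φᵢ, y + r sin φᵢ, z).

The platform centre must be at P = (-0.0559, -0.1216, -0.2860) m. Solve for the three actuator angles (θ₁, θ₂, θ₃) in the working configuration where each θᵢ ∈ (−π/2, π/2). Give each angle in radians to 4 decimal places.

φ1=0.0° → target in arm frame (-0.0559, -0.1216)
  A cos θ + B sin θ = C:  0.2059·cos θ + -0.2860·sin θ = -0.1160
  √(A²+B²)=0.3524;  θ1 = -0.9468+1.9064 ≈ 0.9595
φ2=120.0° → target in arm frame (-0.0774, 0.1092)
  A cos θ + B sin θ = C:  0.2274·cos θ + -0.2860·sin θ = -0.1339
  √(A²+B²)=0.3654;  θ2 = -0.8991+1.9461 ≈ 1.0470
φ3=240.0° → target in arm frame (0.1333, 0.0124)
  e−x'=0.0167;  (l²−L²−(e−x')²−y'²−z²)/2L = 0.0416
  √(A²+B²)=0.2865;  θ3 = -1.5123+1.4251 ≈ -0.0872

θ₁ = 0.9595, θ₂ = 1.0470, θ₃ = -0.0872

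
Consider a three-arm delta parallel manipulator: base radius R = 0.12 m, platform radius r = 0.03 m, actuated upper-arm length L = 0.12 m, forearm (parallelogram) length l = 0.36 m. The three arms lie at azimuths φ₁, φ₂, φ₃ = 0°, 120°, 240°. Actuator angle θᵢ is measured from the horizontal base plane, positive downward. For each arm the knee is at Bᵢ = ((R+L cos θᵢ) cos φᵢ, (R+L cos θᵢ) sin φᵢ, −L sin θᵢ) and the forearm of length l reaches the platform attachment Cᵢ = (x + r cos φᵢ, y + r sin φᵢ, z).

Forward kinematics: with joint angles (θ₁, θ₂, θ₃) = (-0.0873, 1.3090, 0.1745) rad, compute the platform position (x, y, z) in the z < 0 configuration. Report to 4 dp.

(0.1150, -0.1466, -0.3045)

arm 1 at φ=0.0°: ρ1 = 0.2095;  S1 = (0.2095, 0.0000, 0.0105)
arm 2 at φ=120.0°: ρ2 = 0.1211;  S2 = (-0.0605, 0.1048, -0.1159)
arm 3 at φ=240.0°: ρ3 = 0.2082;  S3 = (-0.1041, -0.1803, -0.0208)
eliminate P² terms by subtracting sphere 1 from 2 and 3
[-0.5401 0.2097 -0.2527]·P = -0.0159;  [-0.6273 -0.3606 -0.0626]·P = -0.0002
det = 0.3263;  x = 0.0178+-0.3195z,  y = -0.0302+0.3823z
sphere 1 gives Az²+Bz+C=0 with A=1.2482, B=0.0785, C=-0.0918;  B²−4AC=0.4645;  roots -0.3045, 0.2415;  negative root z = -0.3045
x = 0.1150, y = -0.1466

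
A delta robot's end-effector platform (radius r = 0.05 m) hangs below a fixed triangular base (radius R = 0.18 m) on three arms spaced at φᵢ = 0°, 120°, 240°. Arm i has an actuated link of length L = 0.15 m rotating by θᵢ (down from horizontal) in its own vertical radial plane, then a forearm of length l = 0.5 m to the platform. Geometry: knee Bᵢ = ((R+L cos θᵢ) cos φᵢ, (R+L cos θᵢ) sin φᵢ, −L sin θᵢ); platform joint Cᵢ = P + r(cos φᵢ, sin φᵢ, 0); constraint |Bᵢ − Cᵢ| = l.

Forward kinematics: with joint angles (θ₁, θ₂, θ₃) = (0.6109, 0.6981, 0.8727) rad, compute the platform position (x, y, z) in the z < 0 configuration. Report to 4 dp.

arm 1 at φ=0.0°: ρ1 = 0.2529;  centre 1 = (0.2529, 0.0000, -0.0860)
arm 2 at φ=120.0°: ρ2 = 0.2449;  centre 2 = (-0.1225, 0.2121, -0.0964)
arm 3 at φ=240.0°: ρ3 = 0.2264;  centre 3 = (-0.1132, -0.1961, -0.1149)
|centre ₂|²−|centre ₁|² = -0.0021;  |centre ₃|²−|centre ₁|² = -0.0069
linear system: -0.7506x+0.4242y = -0.0021−-0.0207z; -0.7322x+-0.3922y = -0.0069−-0.0577z
Cramer: x(z) = 0.0062-0.0539z;  y(z) = 0.0060-0.0465z
into |P−centre ₁|² = l²: 1.0051z² + 0.1981z + -0.1817 = 0;  Δ = 0.7697;  z = -0.5350 or 0.3379 → z<0 root = -0.5350
x = 0.0350, y = 0.0309

(0.0350, 0.0309, -0.5350)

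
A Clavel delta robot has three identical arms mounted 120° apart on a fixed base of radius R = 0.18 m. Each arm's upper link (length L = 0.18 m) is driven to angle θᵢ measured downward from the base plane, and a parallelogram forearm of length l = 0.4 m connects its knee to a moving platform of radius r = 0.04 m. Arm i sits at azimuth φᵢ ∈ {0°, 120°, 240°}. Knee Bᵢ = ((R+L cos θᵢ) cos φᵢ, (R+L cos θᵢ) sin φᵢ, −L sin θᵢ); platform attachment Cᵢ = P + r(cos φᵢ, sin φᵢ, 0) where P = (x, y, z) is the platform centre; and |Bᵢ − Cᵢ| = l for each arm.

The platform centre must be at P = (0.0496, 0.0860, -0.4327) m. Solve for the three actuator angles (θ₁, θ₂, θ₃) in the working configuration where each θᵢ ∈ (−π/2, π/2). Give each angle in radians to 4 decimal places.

θ₁ = 0.6981, θ₂ = 0.6978, θ₃ = 1.2215

rotate P by −φ1: (0.0496, 0.0860, -0.4327)
  A=0.0904, B=-0.4327, C=(l²−L²−A²−y'²−z²)/(2L)=-0.2089
  γ=atan2(-0.4327,0.0904)=-1.3648;  ψ=arccos(-0.4725)=2.0630;  θ1=γ+ψ≈0.6981
arm 2 (φ=120.0°): x'=0.0497, y'=-0.0860
  A=0.0903, B=-0.4327, C=(l²−L²−A²−y'²−z²)/(2L)=-0.2088
  √(A²+B²)=0.4420;  θ2 = -1.3650+2.0628 ≈ 0.6978
φ3=240.0° → target in arm frame (-0.0993, 0.0000)
  e−x'=0.2393;  (l²−L²−(e−x')²−y'²−z²)/2L = -0.3247
  √(A²+B²)=0.4945;  θ3 = -1.0657+2.2871 ≈ 1.2215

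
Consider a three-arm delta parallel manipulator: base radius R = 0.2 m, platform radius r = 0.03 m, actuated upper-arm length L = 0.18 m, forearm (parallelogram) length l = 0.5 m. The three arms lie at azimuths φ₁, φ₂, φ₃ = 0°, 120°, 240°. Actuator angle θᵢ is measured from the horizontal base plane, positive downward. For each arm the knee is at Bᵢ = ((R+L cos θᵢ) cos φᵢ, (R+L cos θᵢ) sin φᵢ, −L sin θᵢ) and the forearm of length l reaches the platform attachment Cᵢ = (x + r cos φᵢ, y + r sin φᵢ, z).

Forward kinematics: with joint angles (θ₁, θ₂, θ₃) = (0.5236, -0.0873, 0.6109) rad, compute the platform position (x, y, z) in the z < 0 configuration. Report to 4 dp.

(-0.0392, 0.0945, -0.4183)

φ1=0.0°: virtual centre (0.3259, 0.0000, -0.0900), radius l
O2 = (0.3493·cos120.0°, 0.3493·sin120.0°, 0.0157) = (-0.1747, 0.3025, 0.0157)
φ3=240.0°: virtual centre (-0.1587, -0.2749, -0.1032), radius l
eliminate P² terms by subtracting sphere 1 from 2 and 3
[-1.0011 0.6050 0.2114]·P = 0.0080;  [-0.9692 -0.5498 -0.0265]·P = -0.0029
det = 1.1368;  x = -0.0023+0.0881z,  y = 0.0093+-0.2036z
into |P−O₁|² = l²: 1.0492z² + 0.1184z + -0.1341 = 0;  Δ = 0.5768;  z = -0.4183 or 0.3055 → z<0 root = -0.4183
x = -0.0392, y = 0.0945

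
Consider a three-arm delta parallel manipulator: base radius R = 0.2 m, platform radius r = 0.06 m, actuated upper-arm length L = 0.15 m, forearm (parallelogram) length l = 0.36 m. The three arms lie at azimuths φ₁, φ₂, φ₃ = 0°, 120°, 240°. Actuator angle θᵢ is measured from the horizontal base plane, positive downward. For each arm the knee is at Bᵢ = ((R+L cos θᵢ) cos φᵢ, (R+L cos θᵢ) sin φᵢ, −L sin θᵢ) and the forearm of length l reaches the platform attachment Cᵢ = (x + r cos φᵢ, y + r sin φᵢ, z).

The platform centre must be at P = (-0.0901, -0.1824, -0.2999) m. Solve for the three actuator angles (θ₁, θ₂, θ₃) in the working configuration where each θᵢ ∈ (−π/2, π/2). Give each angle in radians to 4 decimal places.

θ₁ = 1.3092, θ₂ = 1.3964, θ₃ = -0.3492

arm 1 (φ=0.0°): x'=-0.0901, y'=-0.1824
  e−x'=0.2301;  (l²−L²−(e−x')²−y'²−z²)/2L = -0.2302
  γ=atan2(-0.2999,0.2301)=-0.9163;  ψ=arccos(-0.6090)=2.2255;  θ1=γ+ψ≈1.3092
arm 2 (φ=120.0°): x'=-0.1129, y'=0.1692
  A cos θ + B sin θ = C:  0.2529·cos θ + -0.2999·sin θ = -0.2515
  γ=atan2(-0.2999,0.2529)=-0.8702;  ψ=arccos(-0.6410)=2.2666;  θ2=γ+ψ≈1.3964
arm 3 (φ=240.0°): x'=0.2030, y'=0.0132
  A cos θ + B sin θ = C:  -0.0630·cos θ + -0.2999·sin θ = 0.0434
  γ=atan2(-0.2999,-0.0630)=-1.7779;  ψ=arccos(0.1416)=1.4287;  θ3=γ+ψ≈-0.3492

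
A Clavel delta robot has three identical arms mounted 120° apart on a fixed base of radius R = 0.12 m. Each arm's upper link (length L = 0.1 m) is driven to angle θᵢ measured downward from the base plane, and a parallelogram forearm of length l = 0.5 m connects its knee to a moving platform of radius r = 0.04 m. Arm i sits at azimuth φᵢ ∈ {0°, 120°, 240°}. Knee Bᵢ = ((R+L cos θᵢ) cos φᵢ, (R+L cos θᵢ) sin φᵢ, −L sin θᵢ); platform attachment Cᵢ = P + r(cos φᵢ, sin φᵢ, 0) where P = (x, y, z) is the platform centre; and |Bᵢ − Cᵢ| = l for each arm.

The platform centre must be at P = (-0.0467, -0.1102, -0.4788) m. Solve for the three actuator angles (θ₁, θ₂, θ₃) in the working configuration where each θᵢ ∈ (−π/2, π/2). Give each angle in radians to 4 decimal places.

θ₁ = 0.4357, θ₂ = 0.5233, θ₃ = -0.1750

φ1=0.0° → target in arm frame (-0.0467, -0.1102)
  A=0.1267, B=-0.4788, C=(l²−L²−A²−y'²−z²)/(2L)=-0.0872
  √(A²+B²)=0.4953;  θ1 = -1.3121+1.7478 ≈ 0.4357
φ2=120.0° → target in arm frame (-0.0721, 0.0955)
  A cos θ + B sin θ = C:  0.1521·cos θ + -0.4788·sin θ = -0.1075
  γ=atan2(-0.4788,0.1521)=-1.2632;  ψ=arccos(-0.2141)=1.7865;  θ2=γ+ψ≈0.5233
arm 3 (φ=240.0°): x'=0.1188, y'=0.0147
  A cos θ + B sin θ = C:  -0.0388·cos θ + -0.4788·sin θ = 0.0452
  γ=atan2(-0.4788,-0.0388)=-1.6516;  ψ=arccos(0.0940)=1.4767;  θ3=γ+ψ≈-0.1750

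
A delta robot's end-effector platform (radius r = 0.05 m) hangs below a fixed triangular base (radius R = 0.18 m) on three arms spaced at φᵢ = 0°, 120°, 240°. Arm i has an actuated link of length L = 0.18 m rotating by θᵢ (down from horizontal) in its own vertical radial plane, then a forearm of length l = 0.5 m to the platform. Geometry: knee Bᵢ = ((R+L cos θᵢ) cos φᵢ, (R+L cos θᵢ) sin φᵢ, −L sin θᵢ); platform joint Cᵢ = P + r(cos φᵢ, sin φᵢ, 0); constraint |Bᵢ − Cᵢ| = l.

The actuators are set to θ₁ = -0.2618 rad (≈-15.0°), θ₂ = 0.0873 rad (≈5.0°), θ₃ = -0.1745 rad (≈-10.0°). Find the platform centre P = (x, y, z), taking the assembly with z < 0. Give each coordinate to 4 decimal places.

(0.0301, -0.0320, -0.3706)

φ1=0.0°: virtual centre (0.3039, 0.0000, 0.0466), radius l
φ2=120.0°: virtual centre (-0.1547, 0.2679, -0.0157), radius l
arm 3 at φ=240.0°: ρ3 = 0.3073;  S3 = (-0.1536, -0.2661, 0.0313)
eliminate P² terms by subtracting sphere 1 from 2 and 3
linear system: -0.9170x+0.5357y = 0.0014−-0.1246z; -0.9150x+-0.5322y = 0.0009−-0.0307z
Cramer: x(z) = -0.0013-0.0846z;  y(z) = 0.0005+0.0878z
into |P−S₁|² = l²: 1.0149z² + -0.0415z + -0.1547 = 0;  Δ = 0.6298;  z = -0.3706 or 0.4114 → z<0 root = -0.3706
x = 0.0301, y = -0.0320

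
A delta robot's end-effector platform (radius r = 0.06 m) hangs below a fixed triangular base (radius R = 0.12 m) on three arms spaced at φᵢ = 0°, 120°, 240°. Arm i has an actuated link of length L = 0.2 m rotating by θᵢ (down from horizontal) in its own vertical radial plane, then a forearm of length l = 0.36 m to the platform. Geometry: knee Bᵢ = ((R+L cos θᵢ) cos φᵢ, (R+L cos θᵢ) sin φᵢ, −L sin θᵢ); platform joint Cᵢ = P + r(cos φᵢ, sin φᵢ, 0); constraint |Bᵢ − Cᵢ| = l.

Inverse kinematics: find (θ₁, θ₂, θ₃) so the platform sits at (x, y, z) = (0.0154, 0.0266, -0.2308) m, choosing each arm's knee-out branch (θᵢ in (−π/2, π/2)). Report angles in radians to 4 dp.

arm 1 (φ=0.0°): x'=0.0154, y'=0.0266
  e−x'=0.0446;  (l²−L²−(e−x')²−y'²−z²)/2L = 0.0841
  √(A²+B²)=0.2351;  θ1 = -1.3799+1.2050 ≈ -0.1749
rotate P by −φ2: (0.0153, -0.0266, -0.2308)
  A cos θ + B sin θ = C:  0.0447·cos θ + -0.2308·sin θ = 0.0841
  θ2 = atan2(B,A) + arccos(C/0.2351) = -0.1746
φ3=240.0° → target in arm frame (-0.0307, 0.0000)
  e−x'=0.0907;  (l²−L²−(e−x')²−y'²−z²)/2L = 0.0702
  θ3 = atan2(B,A) + arccos(C/0.2480) = 0.0874

θ₁ = -0.1749, θ₂ = -0.1746, θ₃ = 0.0874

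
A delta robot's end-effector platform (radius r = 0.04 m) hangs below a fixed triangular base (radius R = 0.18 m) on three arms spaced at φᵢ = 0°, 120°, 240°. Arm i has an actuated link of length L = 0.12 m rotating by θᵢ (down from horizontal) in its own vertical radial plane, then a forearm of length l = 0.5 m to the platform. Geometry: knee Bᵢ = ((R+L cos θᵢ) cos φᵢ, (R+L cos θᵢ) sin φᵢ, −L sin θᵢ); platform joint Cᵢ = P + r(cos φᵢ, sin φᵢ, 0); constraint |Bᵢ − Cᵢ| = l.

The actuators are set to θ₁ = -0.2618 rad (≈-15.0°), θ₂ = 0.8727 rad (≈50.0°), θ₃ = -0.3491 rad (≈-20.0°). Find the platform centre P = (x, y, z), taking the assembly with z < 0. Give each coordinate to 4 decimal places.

(0.0762, -0.1498, -0.4108)

O1 = (0.2559·cos0.0°, 0.2559·sin0.0°, 0.0311) = (0.2559, 0.0000, 0.0311)
φ2=120.0°: virtual centre (-0.1086, 0.1880, -0.0919), radius l
φ3=240.0°: virtual centre (-0.1264, -0.2189, 0.0410), radius l
|O₂|²−|O₁|² = -0.0109;  |O₃|²−|O₁|² = -0.0009
linear system: -0.7290x+0.3761y = -0.0109−-0.2460z; -0.7646x+-0.4378y = -0.0009−0.0200z
det = 0.6067;  x = 0.0084+-0.1651z,  y = -0.0126+0.3340z
into |P−O₁|² = l²: 1.1388z² + 0.0112z + -0.1876 = 0;  Δ = 0.8547;  z = -0.4108 or 0.4010 → z<0 root = -0.4108
x = 0.0762, y = -0.1498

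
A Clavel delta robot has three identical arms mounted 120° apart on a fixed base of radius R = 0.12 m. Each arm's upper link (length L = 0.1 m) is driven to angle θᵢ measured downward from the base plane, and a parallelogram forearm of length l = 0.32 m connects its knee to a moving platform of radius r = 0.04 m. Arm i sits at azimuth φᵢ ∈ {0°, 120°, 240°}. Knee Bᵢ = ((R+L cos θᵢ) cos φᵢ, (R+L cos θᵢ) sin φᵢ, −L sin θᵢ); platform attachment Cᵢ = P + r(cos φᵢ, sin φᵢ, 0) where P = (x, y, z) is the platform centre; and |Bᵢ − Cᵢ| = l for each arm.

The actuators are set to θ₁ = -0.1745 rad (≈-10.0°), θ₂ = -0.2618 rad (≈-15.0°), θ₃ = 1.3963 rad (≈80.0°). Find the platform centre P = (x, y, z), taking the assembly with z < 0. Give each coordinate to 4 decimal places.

(0.0889, 0.1675, -0.2402)

O1 = (0.1785·cos0.0°, 0.1785·sin0.0°, 0.0174) = (0.1785, 0.0000, 0.0174)
arm 2 at φ=120.0°: (R−r)+L cos θ2 = 0.1766;  O2 = (-0.0883, 0.1529, 0.0259)
arm 3 at φ=240.0°: (R−r)+L cos θ3 = 0.0974;  O3 = (-0.0487, -0.0843, -0.0985)
eliminate P² terms by subtracting sphere 1 from 2 and 3
[-0.5336 0.3059 0.0170]·P = -0.0003;  [-0.4543 -0.1686 -0.2317]·P = -0.0130
Cramer: x(z) = 0.0176-0.2970z;  y(z) = 0.0296-0.5738z
quadratic in z: (1.4174)z²+(0.0268)z+(-0.0753)=0, √Δ=0.6541 → z ∈ {-0.2402, 0.2213}; z = -0.2402 (taking z<0)
x = 0.0889, y = 0.1675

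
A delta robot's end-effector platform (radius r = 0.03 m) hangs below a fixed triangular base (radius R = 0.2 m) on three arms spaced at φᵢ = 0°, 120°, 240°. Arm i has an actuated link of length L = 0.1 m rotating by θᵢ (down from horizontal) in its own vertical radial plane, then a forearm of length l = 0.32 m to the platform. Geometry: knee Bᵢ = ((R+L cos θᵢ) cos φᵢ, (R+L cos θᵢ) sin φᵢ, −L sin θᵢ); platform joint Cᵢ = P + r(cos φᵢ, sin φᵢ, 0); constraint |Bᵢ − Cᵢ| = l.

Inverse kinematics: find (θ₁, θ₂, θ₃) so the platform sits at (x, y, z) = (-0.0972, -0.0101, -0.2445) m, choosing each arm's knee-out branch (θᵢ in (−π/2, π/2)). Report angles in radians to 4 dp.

rotate P by −φ1: (-0.0972, -0.0101, -0.2445)
  A cos θ + B sin θ = C:  0.2672·cos θ + -0.2445·sin θ = -0.1944
  √(A²+B²)=0.3622;  θ1 = -0.7411+2.1373 ≈ 1.3963
arm 2 (φ=120.0°): x'=0.0399, y'=0.0892
  A=0.1301, B=-0.2445, C=(l²−L²−A²−y'²−z²)/(2L)=0.0386
  √(A²+B²)=0.2770;  θ2 = -1.0816+1.4310 ≈ 0.3493
rotate P by −φ3: (0.0573, -0.0791, -0.2445)
  A cos θ + B sin θ = C:  0.1127·cos θ + -0.2445·sin θ = 0.0683
  θ3 = atan2(B,A) + arccos(C/0.2692) = 0.1751

θ₁ = 1.3963, θ₂ = 0.3493, θ₃ = 0.1751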